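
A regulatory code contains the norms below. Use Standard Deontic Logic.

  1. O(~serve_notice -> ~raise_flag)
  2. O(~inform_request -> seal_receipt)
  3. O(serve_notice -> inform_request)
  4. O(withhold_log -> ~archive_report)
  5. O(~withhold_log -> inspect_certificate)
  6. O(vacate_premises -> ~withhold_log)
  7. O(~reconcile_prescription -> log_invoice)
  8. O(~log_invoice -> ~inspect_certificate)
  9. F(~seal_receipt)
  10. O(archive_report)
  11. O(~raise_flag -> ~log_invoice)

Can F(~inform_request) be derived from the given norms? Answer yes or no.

Yes

Premise 10 gives O(archive_report).
Premise 4, O(withhold_log -> ~archive_report), contraposes to O(archive_report -> ~withhold_log); with O(archive_report) we get O(~withhold_log).
Applying K to premise 5 (O(~withhold_log -> inspect_certificate)) and O(~withhold_log) yields O(inspect_certificate).
Premise 8, O(~log_invoice -> ~inspect_certificate), contraposes to O(inspect_certificate -> log_invoice); with O(inspect_certificate) we get O(log_invoice).
Premise 11, O(~raise_flag -> ~log_invoice), contraposes to O(log_invoice -> raise_flag); with O(log_invoice) we get O(raise_flag).
The contrapositive of premise 1 (O(~serve_notice -> ~raise_flag)) is O(raise_flag -> serve_notice), and O(raise_flag) is already established, so O(serve_notice).
Applying K to premise 3 (O(serve_notice -> inform_request)) and O(serve_notice) yields O(inform_request).
Premises 2, 6, 7, 9 do not contribute to this derivation.
So O(inform_request) holds, i.e. F(~inform_request). The claim follows.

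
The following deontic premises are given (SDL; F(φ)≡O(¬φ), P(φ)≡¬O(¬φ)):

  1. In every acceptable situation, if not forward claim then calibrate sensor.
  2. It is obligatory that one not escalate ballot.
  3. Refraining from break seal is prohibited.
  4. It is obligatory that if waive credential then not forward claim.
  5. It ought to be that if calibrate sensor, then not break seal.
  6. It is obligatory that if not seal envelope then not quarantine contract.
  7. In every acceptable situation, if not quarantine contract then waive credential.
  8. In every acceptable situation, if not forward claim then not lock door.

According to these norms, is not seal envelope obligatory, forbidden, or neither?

Forbidden

F(¬break_seal) at premise 3 means O(break_seal).
Premise 5, O(calibrate_sensor → ¬break_seal), contraposes to O(break_seal → ¬calibrate_sensor); with O(break_seal) we get O(¬calibrate_sensor).
Premise 1, O(¬forward_claim → calibrate_sensor), contraposes to O(¬calibrate_sensor → forward_claim); with O(¬calibrate_sensor) we get O(forward_claim).
Premise 4, O(waive_credential → ¬forward_claim), contraposes to O(forward_claim → ¬waive_credential); with O(forward_claim) we get O(¬waive_credential).
Premise 7, O(¬quarantine_contract → waive_credential), contraposes to O(¬waive_credential → quarantine_contract); with O(¬waive_credential) we get O(quarantine_contract).
Premise 6, O(¬seal_envelope → ¬quarantine_contract), contraposes to O(quarantine_contract → seal_envelope); with O(quarantine_contract) we get O(seal_envelope).
Premises 2, 8 do not contribute to this derivation.
Thus O(seal_envelope), which is F(¬seal_envelope): ¬seal_envelope is forbidden.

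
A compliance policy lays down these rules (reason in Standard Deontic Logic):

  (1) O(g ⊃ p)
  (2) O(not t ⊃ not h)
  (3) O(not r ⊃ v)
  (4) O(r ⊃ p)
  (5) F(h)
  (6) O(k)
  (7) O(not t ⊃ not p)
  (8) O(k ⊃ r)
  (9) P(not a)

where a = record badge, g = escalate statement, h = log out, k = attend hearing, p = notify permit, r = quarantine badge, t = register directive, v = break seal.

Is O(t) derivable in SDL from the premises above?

Yes

Premise 6 states O(k) outright.
With premise 8, O(k ⊃ r), the K-axiom yields O(r).
Applying K to premise 4 (O(r ⊃ p)) and O(r) yields O(p).
The contrapositive of premise 7 (O(not t ⊃ not p)) is O(p ⊃ t), and O(p) is already established, so O(t).
Premises 1, 2, 3, 5, 9 do not contribute to this derivation.
So O(t) follows.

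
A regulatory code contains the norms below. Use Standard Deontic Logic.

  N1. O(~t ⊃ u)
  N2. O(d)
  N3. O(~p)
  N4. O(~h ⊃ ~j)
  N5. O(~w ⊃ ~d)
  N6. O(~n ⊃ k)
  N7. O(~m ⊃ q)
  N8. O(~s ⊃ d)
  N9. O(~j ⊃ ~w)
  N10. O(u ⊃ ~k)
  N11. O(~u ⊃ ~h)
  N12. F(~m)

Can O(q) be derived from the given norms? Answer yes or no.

Premise 7 is O(~m ⊃ q), but O(~m) is not derivable from the premises, so it does not yield O(q).
No other premise forces O(q). An ideal world satisfying every premise can still have q false, so O(q) is not derivable.

No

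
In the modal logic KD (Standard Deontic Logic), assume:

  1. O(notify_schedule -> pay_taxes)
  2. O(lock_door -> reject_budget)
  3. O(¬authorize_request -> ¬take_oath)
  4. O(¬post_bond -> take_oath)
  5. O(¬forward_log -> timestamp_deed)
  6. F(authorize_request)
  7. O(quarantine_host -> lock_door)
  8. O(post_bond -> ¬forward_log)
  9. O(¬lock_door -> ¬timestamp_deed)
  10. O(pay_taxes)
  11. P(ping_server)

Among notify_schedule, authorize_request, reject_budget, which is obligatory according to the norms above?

reject_budget

Premise 6 is F(authorize_request), i.e. O(¬authorize_request).
With premise 3, O(¬authorize_request -> ¬take_oath), the K-axiom yields O(¬take_oath).
Premise 4, O(¬post_bond -> take_oath), contraposes to O(¬take_oath -> post_bond); with O(¬take_oath) we get O(post_bond).
With premise 8, O(post_bond -> ¬forward_log), the K-axiom yields O(¬forward_log).
Applying K to premise 5 (O(¬forward_log -> timestamp_deed)) and O(¬forward_log) yields O(timestamp_deed).
Premise 9, O(¬lock_door -> ¬timestamp_deed), contraposes to O(timestamp_deed -> lock_door); with O(timestamp_deed) we get O(lock_door).
From O(lock_door) and premise 2, O(lock_door -> reject_budget), we obtain O(reject_budget).
So O(reject_budget) holds — reject_budget is obligatory. None of the other listed options is made obligatory by any chain of premises.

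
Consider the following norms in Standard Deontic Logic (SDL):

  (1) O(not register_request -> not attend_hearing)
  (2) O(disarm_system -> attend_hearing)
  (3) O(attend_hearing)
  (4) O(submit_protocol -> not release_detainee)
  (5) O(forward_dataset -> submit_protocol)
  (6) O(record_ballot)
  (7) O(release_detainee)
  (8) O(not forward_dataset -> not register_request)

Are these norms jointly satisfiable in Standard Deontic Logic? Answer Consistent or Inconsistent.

Inconsistent

Premise 3 states O(attend_hearing) outright.
Premise 1 is O(not register_request -> not attend_hearing); contrapositively O(attend_hearing -> register_request). Since O(attend_hearing) holds, K gives O(register_request).
Premise 8 is O(not forward_dataset -> not register_request); contrapositively O(register_request -> forward_dataset). Since O(register_request) holds, K gives O(forward_dataset).
Applying K to premise 5 (O(forward_dataset -> submit_protocol)) and O(forward_dataset) yields O(submit_protocol).
Premise 4 is O(submit_protocol -> not release_detainee); since O(submit_protocol), deontic closure gives O(not release_detainee).
However, premise 7 gives O(release_detainee).
We now have both O(not release_detainee) and O(release_detainee) — release_detainee is simultaneously obligatory and forbidden, violating the D-axiom.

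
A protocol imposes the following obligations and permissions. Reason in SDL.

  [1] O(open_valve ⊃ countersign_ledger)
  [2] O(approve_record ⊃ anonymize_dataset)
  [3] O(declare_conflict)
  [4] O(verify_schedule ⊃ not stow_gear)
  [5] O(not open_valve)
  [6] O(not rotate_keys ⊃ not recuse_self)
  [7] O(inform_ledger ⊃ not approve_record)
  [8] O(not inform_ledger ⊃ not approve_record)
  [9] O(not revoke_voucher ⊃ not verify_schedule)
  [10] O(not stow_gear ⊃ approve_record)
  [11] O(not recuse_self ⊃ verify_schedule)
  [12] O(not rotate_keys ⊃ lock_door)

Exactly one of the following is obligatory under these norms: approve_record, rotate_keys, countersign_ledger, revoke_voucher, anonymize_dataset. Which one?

rotate_keys

Premises 7 and 8 cover both cases: O(inform_ledger ⊃ not approve_record) and O(not inform_ledger ⊃ not approve_record). Since inform_ledger ∨ not inform_ledger is a tautology, O(not approve_record) follows.
Premise 10 is O(not stow_gear ⊃ approve_record); contrapositively O(not approve_record ⊃ stow_gear). Since O(not approve_record) holds, K gives O(stow_gear).
Premise 4 is O(verify_schedule ⊃ not stow_gear); contrapositively O(stow_gear ⊃ not verify_schedule). Since O(stow_gear) holds, K gives O(not verify_schedule).
The contrapositive of premise 11 (O(not recuse_self ⊃ verify_schedule)) is O(not verify_schedule ⊃ recuse_self), and O(not verify_schedule) is already established, so O(recuse_self).
Premise 6 is O(not rotate_keys ⊃ not recuse_self); contrapositively O(recuse_self ⊃ rotate_keys). Since O(recuse_self) holds, K gives O(rotate_keys).
So O(rotate_keys) holds — rotate_keys is obligatory. None of the other listed options is made obligatory by any chain of premises.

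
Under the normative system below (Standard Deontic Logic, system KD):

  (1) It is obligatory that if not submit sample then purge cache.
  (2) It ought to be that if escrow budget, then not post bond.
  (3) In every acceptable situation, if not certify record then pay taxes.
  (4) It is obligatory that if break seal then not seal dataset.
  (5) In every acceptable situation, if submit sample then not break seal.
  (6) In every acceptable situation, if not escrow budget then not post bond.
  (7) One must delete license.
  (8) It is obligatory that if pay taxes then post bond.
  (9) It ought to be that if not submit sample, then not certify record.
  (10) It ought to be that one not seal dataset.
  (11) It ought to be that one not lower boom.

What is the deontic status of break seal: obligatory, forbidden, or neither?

Premises 2 and 6 cover both cases: O(escrow_budget → ¬post_bond) and O(¬escrow_budget → ¬post_bond). Since escrow_budget ∨ ¬escrow_budget is a tautology, O(¬post_bond) follows.
Premise 8, O(pay_taxes → post_bond), contraposes to O(¬post_bond → ¬pay_taxes); with O(¬post_bond) we get O(¬pay_taxes).
Premise 3, O(¬certify_record → pay_taxes), contraposes to O(¬pay_taxes → certify_record); with O(¬pay_taxes) we get O(certify_record).
The contrapositive of premise 9 (O(¬submit_sample → ¬certify_record)) is O(certify_record → submit_sample), and O(certify_record) is already established, so O(submit_sample).
Applying K to premise 5 (O(submit_sample → ¬break_seal)) and O(submit_sample) yields O(¬break_seal).
Premises 1, 4, 7, 10, 11 do not contribute to this derivation.
Thus O(¬break_seal), which is F(break_seal): break_seal is forbidden.

Forbidden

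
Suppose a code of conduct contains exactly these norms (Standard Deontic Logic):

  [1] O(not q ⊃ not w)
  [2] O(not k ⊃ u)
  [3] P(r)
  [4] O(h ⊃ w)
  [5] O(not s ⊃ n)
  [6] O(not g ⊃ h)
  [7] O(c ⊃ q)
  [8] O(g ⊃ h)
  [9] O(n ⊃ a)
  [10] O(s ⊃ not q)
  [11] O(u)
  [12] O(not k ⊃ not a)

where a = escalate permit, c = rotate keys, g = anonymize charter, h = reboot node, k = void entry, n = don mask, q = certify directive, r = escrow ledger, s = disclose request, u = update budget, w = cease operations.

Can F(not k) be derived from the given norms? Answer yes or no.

Premises 8 and 6 are O(g ⊃ h) and O(not g ⊃ h); every ideal world satisfies g or not g, so in either case h holds — hence O(h).
From O(h) and premise 4, O(h ⊃ w), we obtain O(w).
Premise 1, O(not q ⊃ not w), contraposes to O(w ⊃ q); with O(w) we get O(q).
The contrapositive of premise 10 (O(s ⊃ not q)) is O(q ⊃ not s), and O(q) is already established, so O(not s).
Premise 5 is O(not s ⊃ n); since O(not s), deontic closure gives O(n).
With premise 9, O(n ⊃ a), the K-axiom yields O(a).
Premise 12 is O(not k ⊃ not a); contrapositively O(a ⊃ k). Since O(a) holds, K gives O(k).
Premises 2, 3, 7, 11 do not contribute to this derivation.
So O(k) holds, i.e. F(not k). The claim follows.

Yes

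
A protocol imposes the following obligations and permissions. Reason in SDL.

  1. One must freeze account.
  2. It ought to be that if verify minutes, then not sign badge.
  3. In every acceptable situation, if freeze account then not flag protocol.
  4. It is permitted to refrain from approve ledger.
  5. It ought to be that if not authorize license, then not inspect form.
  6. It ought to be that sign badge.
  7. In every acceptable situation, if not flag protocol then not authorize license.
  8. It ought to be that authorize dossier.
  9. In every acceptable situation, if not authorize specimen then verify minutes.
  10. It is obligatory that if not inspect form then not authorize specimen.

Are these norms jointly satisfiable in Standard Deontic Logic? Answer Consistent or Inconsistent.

Premise 6 states O(sign_badge) outright.
The contrapositive of premise 2 (O(verify_minutes → ¬sign_badge)) is O(sign_badge → ¬verify_minutes), and O(sign_badge) is already established, so O(¬verify_minutes).
Premise 9, O(¬authorize_specimen → verify_minutes), contraposes to O(¬verify_minutes → authorize_specimen); with O(¬verify_minutes) we get O(authorize_specimen).
Premise 10, O(¬inspect_form → ¬authorize_specimen), contraposes to O(authorize_specimen → inspect_form); with O(authorize_specimen) we get O(inspect_form).
The contrapositive of premise 5 (O(¬authorize_license → ¬inspect_form)) is O(inspect_form → authorize_license), and O(inspect_form) is already established, so O(authorize_license).
Premise 7 is O(¬flag_protocol → ¬authorize_license); contrapositively O(authorize_license → flag_protocol). Since O(authorize_license) holds, K gives O(flag_protocol).
Premise 3, O(freeze_account → ¬flag_protocol), contraposes to O(flag_protocol → ¬freeze_account); with O(flag_protocol) we get O(¬freeze_account).
Yet premise 1 states O(freeze_account).
We now have both O(¬freeze_account) and O(freeze_account) — freeze_account is simultaneously obligatory and forbidden, violating the D-axiom.

Inconsistent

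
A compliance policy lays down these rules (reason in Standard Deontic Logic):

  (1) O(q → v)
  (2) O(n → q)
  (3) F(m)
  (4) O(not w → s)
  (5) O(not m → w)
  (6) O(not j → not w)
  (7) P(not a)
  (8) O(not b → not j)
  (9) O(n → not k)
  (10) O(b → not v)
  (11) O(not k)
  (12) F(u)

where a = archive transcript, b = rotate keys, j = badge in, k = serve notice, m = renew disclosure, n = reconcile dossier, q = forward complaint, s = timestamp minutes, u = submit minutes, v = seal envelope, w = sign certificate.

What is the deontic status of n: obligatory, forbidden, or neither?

Premise 3, F(m), is equivalent to O(not m).
Applying K to premise 5 (O(not m → w)) and O(not m) yields O(w).
Premise 6 is O(not j → not w); contrapositively O(w → j). Since O(w) holds, K gives O(j).
The contrapositive of premise 8 (O(not b → not j)) is O(j → b), and O(j) is already established, so O(b).
Applying K to premise 10 (O(b → not v)) and O(b) yields O(not v).
Premise 1, O(q → v), contraposes to O(not v → not q); with O(not v) we get O(not q).
Premise 2, O(n → q), contraposes to O(not q → not n); with O(not q) we get O(not n).
Premises 4, 7, 9, 11, 12 do not contribute to this derivation.
Thus O(not n), which is F(n): n is forbidden.

Forbidden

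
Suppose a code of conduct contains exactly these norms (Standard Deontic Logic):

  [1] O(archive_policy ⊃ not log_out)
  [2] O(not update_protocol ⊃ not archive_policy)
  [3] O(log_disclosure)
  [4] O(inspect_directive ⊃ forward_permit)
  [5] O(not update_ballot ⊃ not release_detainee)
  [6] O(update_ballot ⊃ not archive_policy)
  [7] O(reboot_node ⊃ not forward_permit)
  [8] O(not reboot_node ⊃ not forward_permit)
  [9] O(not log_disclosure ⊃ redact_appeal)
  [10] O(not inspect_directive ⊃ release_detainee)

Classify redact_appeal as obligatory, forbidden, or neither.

Premise 9 is O(not log_disclosure ⊃ redact_appeal), but O(not log_disclosure) is not derivable from the premises, so it does not yield O(redact_appeal).
No premise or chain of K-axiom applications forces O(redact_appeal), and none forces O(not redact_appeal). So redact_appeal is neither obligatory nor forbidden under these norms.

Neither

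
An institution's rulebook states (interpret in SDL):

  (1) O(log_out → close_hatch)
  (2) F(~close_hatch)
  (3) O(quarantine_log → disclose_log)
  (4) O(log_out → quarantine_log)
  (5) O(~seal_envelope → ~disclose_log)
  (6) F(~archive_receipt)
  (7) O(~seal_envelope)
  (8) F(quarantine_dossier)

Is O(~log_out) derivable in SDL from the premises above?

Yes

From premise 7 we have O(~seal_envelope).
Premise 5 is O(~seal_envelope → ~disclose_log); since O(~seal_envelope), deontic closure gives O(~disclose_log).
Premise 3, O(quarantine_log → disclose_log), contraposes to O(~disclose_log → ~quarantine_log); with O(~disclose_log) we get O(~quarantine_log).
The contrapositive of premise 4 (O(log_out → quarantine_log)) is O(~quarantine_log → ~log_out), and O(~quarantine_log) is already established, so O(~log_out).
Premises 1, 2, 6, 8 do not contribute to this derivation.
So O(~log_out) follows.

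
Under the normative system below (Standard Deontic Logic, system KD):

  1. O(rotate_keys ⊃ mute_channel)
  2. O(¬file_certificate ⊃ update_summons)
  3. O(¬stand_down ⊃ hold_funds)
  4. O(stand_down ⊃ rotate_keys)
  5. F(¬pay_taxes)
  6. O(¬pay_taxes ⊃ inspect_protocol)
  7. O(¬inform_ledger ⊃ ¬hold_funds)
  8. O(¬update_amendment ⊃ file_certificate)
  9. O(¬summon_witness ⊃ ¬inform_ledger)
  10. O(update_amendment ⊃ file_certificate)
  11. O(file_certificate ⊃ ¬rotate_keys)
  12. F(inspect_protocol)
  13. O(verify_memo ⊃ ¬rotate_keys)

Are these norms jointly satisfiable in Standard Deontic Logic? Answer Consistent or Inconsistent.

Consistent

Premise 6 is O(¬pay_taxes ⊃ inspect_protocol), but O(¬pay_taxes) is not derivable from the premises, so it does not yield O(inspect_protocol).
So O(inspect_protocol) is not derivable, and the apparent clash with O(¬inspect_protocol) does not arise.
A world satisfying every obligation exists (e.g. file_certificate=true, hold_funds=true, inform_ledger=true, inspect_protocol=false, mute_channel=false, pay_taxes=true, rotate_keys=false, stand_down=false, summon_witness=true, update_amendment=false, update_summons=false, verify_memo=false); no atom is both obligatory and forbidden, so the set is consistent.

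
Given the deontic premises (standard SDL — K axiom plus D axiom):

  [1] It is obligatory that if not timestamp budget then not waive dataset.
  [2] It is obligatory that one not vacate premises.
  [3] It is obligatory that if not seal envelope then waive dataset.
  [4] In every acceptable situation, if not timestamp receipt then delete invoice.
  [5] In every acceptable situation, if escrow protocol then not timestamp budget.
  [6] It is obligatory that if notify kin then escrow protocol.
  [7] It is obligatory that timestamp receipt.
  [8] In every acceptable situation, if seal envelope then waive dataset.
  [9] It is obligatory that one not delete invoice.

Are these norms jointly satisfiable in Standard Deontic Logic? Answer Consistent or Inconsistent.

Premise 4 is O(¬timestamp_receipt → delete_invoice), but O(¬timestamp_receipt) is not derivable from the premises, so it does not yield O(delete_invoice).
So O(delete_invoice) is not derivable, and the apparent clash with O(¬delete_invoice) does not arise.
A world satisfying every obligation exists (e.g. delete_invoice=false, escrow_protocol=false, notify_kin=false, seal_envelope=false, timestamp_budget=true, timestamp_receipt=true, vacate_premises=false, waive_dataset=true); no atom is both obligatory and forbidden, so the set is consistent.

Consistent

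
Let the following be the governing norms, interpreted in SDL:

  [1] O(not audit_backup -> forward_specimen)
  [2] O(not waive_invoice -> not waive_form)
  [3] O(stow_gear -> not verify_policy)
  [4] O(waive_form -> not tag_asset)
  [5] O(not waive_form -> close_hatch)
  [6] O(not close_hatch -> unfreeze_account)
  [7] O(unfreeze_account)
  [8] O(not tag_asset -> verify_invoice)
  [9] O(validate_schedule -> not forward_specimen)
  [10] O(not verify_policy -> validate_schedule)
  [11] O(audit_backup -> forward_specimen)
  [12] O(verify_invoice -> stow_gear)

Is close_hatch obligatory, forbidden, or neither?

By case analysis on audit_backup: premise 11 gives O(audit_backup -> forward_specimen) and premise 1 gives O(not audit_backup -> forward_specimen), so O(forward_specimen) either way.
The contrapositive of premise 9 (O(validate_schedule -> not forward_specimen)) is O(forward_specimen -> not validate_schedule), and O(forward_specimen) is already established, so O(not validate_schedule).
The contrapositive of premise 10 (O(not verify_policy -> validate_schedule)) is O(not validate_schedule -> verify_policy), and O(not validate_schedule) is already established, so O(verify_policy).
Premise 3, O(stow_gear -> not verify_policy), contraposes to O(verify_policy -> not stow_gear); with O(verify_policy) we get O(not stow_gear).
Premise 12, O(verify_invoice -> stow_gear), contraposes to O(not stow_gear -> not verify_invoice); with O(not stow_gear) we get O(not verify_invoice).
The contrapositive of premise 8 (O(not tag_asset -> verify_invoice)) is O(not verify_invoice -> tag_asset), and O(not verify_invoice) is already established, so O(tag_asset).
Premise 4 is O(waive_form -> not tag_asset); contrapositively O(tag_asset -> not waive_form). Since O(tag_asset) holds, K gives O(not waive_form).
Applying K to premise 5 (O(not waive_form -> close_hatch)) and O(not waive_form) yields O(close_hatch).
Premises 2, 6, 7 do not contribute to this derivation.
Hence close_hatch is obligatory.

Obligatory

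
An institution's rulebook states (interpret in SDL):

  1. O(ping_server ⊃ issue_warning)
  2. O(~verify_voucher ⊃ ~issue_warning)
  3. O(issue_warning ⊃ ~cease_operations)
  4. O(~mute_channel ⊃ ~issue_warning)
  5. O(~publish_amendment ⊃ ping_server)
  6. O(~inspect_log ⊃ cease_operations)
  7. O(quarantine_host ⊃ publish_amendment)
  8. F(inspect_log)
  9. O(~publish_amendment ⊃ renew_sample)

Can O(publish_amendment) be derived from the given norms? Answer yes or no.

Yes

Premise 8 is F(inspect_log), i.e. O(~inspect_log).
From O(~inspect_log) and premise 6, O(~inspect_log ⊃ cease_operations), we obtain O(cease_operations).
Premise 3 is O(issue_warning ⊃ ~cease_operations); contrapositively O(cease_operations ⊃ ~issue_warning). Since O(cease_operations) holds, K gives O(~issue_warning).
Premise 1 is O(ping_server ⊃ issue_warning); contrapositively O(~issue_warning ⊃ ~ping_server). Since O(~issue_warning) holds, K gives O(~ping_server).
Premise 5 is O(~publish_amendment ⊃ ping_server); contrapositively O(~ping_server ⊃ publish_amendment). Since O(~ping_server) holds, K gives O(publish_amendment).
Premises 2, 4, 7, 9 do not contribute to this derivation.
So O(publish_amendment) follows.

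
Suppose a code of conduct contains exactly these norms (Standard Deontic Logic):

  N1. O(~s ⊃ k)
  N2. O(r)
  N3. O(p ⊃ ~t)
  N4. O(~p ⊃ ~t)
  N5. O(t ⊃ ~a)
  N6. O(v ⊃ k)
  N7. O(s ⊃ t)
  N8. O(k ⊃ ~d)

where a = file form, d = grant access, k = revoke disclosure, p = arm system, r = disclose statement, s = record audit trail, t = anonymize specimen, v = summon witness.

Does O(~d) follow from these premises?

Premises 3 and 4 are O(p ⊃ ~t) and O(~p ⊃ ~t); every ideal world satisfies p or ~p, so in either case ~t holds — hence O(~t).
Premise 7, O(s ⊃ t), contraposes to O(~t ⊃ ~s); with O(~t) we get O(~s).
Premise 1 is O(~s ⊃ k); since O(~s), deontic closure gives O(k).
Applying K to premise 8 (O(k ⊃ ~d)) and O(k) yields O(~d).
Premises 2, 5, 6 do not contribute to this derivation.
So O(~d) follows.

Yes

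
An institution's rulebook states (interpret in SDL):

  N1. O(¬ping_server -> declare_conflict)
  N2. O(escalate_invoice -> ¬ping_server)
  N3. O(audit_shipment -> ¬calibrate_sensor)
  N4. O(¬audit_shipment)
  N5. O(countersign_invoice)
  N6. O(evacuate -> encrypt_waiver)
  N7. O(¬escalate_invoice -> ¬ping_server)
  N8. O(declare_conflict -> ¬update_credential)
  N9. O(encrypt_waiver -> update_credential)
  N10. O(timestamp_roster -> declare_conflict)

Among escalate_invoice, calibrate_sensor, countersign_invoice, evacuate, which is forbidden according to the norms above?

Premises 7 and 2 cover both cases: O(¬escalate_invoice -> ¬ping_server) and O(escalate_invoice -> ¬ping_server). Since ¬escalate_invoice ∨ escalate_invoice is a tautology, O(¬ping_server) follows.
Applying K to premise 1 (O(¬ping_server -> declare_conflict)) and O(¬ping_server) yields O(declare_conflict).
With premise 8, O(declare_conflict -> ¬update_credential), the K-axiom yields O(¬update_credential).
Premise 9, O(encrypt_waiver -> update_credential), contraposes to O(¬update_credential -> ¬encrypt_waiver); with O(¬update_credential) we get O(¬encrypt_waiver).
Premise 6, O(evacuate -> encrypt_waiver), contraposes to O(¬encrypt_waiver -> ¬evacuate); with O(¬encrypt_waiver) we get O(¬evacuate).
So O(¬evacuate) holds, i.e. evacuate is forbidden. None of the other listed options is forbidden under the premises.

evacuate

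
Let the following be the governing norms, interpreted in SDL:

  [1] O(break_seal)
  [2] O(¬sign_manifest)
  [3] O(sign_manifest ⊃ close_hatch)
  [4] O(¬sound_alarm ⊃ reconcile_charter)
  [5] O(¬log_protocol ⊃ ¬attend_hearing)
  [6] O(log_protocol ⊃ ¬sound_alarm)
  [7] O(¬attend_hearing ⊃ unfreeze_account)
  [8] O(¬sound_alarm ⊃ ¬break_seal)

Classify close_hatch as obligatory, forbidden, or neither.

Neither

Premise 3 is O(sign_manifest ⊃ close_hatch), but O(sign_manifest) is not derivable from the premises, so it does not yield O(close_hatch).
No premise or chain of K-axiom applications forces O(close_hatch), and none forces O(¬close_hatch). So close_hatch is neither obligatory nor forbidden under these norms.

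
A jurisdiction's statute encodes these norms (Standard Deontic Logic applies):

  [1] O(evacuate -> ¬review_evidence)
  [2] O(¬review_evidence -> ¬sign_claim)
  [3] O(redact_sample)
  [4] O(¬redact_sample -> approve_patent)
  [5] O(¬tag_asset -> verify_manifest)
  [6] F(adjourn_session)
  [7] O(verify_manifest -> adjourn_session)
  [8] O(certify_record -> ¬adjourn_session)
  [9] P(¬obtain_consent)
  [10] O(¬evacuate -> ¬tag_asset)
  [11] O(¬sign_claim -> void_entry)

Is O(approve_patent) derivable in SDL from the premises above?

No

Premise 4 is O(¬redact_sample -> approve_patent), but O(¬redact_sample) is not derivable from the premises, so it does not yield O(approve_patent).
No other premise forces O(approve_patent). An ideal world satisfying every premise can still have approve_patent false, so O(approve_patent) is not derivable.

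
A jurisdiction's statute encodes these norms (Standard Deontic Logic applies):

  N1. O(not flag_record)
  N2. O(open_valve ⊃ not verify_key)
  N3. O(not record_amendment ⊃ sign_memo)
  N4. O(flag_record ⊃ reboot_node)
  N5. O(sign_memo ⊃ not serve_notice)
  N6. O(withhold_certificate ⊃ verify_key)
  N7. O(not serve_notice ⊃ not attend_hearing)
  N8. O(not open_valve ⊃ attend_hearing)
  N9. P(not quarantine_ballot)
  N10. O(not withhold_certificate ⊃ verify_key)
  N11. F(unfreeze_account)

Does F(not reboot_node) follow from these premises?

No

Premise 4 is O(flag_record ⊃ reboot_node), but O(flag_record) is not derivable from the premises, so it does not yield O(reboot_node).
No other premise forces O(reboot_node). An ideal world satisfying every premise can still have not reboot_node true, so F(not reboot_node) is not derivable.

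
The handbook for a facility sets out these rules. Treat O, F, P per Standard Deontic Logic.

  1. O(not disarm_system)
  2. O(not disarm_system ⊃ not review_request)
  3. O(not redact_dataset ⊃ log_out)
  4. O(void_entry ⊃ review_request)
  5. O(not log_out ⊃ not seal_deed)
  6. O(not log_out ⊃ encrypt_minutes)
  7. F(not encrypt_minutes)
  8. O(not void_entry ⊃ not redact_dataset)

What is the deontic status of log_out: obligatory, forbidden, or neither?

Obligatory

Premise 1 states O(not disarm_system) outright.
From O(not disarm_system) and premise 2, O(not disarm_system ⊃ not review_request), we obtain O(not review_request).
The contrapositive of premise 4 (O(void_entry ⊃ review_request)) is O(not review_request ⊃ not void_entry), and O(not review_request) is already established, so O(not void_entry).
Premise 8 is O(not void_entry ⊃ not redact_dataset); since O(not void_entry), deontic closure gives O(not redact_dataset).
Applying K to premise 3 (O(not redact_dataset ⊃ log_out)) and O(not redact_dataset) yields O(log_out).
Premises 5, 6, 7 do not contribute to this derivation.
Hence log_out is obligatory.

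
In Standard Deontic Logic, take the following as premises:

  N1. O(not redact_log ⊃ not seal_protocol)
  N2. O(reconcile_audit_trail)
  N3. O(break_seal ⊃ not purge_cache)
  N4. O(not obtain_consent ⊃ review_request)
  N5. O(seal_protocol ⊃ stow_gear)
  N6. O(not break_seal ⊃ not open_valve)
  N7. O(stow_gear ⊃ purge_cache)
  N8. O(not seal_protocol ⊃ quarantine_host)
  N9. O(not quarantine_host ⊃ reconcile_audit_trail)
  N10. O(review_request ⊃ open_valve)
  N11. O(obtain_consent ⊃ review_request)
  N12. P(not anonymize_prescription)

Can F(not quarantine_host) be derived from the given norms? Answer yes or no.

Premises 4 and 11 cover both cases: O(not obtain_consent ⊃ review_request) and O(obtain_consent ⊃ review_request). Since not obtain_consent ∨ obtain_consent is a tautology, O(review_request) follows.
With premise 10, O(review_request ⊃ open_valve), the K-axiom yields O(open_valve).
Premise 6, O(not break_seal ⊃ not open_valve), contraposes to O(open_valve ⊃ break_seal); with O(open_valve) we get O(break_seal).
Premise 3 is O(break_seal ⊃ not purge_cache); since O(break_seal), deontic closure gives O(not purge_cache).
The contrapositive of premise 7 (O(stow_gear ⊃ purge_cache)) is O(not purge_cache ⊃ not stow_gear), and O(not purge_cache) is already established, so O(not stow_gear).
Premise 5, O(seal_protocol ⊃ stow_gear), contraposes to O(not stow_gear ⊃ not seal_protocol); with O(not stow_gear) we get O(not seal_protocol).
With premise 8, O(not seal_protocol ⊃ quarantine_host), the K-axiom yields O(quarantine_host).
Premises 1, 2, 9, 12 do not contribute to this derivation.
So O(quarantine_host) holds, i.e. F(not quarantine_host). The claim follows.

Yes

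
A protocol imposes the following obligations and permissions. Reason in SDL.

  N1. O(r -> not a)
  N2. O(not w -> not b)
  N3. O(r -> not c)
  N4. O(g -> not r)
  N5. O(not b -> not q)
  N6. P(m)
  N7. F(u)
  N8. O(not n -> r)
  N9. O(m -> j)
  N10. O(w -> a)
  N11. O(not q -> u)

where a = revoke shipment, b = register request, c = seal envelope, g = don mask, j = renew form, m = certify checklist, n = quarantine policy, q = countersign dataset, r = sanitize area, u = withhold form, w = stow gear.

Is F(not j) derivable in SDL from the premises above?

No

Premise 9 is O(m -> j), but O(m) is not derivable from the premises (the permission P(m) asserts only not O(not m), not O(m)), so it does not yield O(j).
No other premise forces O(j). An ideal world satisfying every premise can still have not j true, so F(not j) is not derivable.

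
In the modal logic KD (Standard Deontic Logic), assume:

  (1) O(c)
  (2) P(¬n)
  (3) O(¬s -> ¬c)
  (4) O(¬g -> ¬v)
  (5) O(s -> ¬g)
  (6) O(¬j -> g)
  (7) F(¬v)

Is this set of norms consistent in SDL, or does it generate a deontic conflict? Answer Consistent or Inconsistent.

Inconsistent

Premise 7, F(¬v), is equivalent to O(v).
Premise 4 is O(¬g -> ¬v); contrapositively O(v -> g). Since O(v) holds, K gives O(g).
The contrapositive of premise 5 (O(s -> ¬g)) is O(g -> ¬s), and O(g) is already established, so O(¬s).
From O(¬s) and premise 3, O(¬s -> ¬c), we obtain O(¬c).
But premise 1 directly asserts O(c).
We now have both O(¬c) and O(c) — c is simultaneously obligatory and forbidden, violating the D-axiom.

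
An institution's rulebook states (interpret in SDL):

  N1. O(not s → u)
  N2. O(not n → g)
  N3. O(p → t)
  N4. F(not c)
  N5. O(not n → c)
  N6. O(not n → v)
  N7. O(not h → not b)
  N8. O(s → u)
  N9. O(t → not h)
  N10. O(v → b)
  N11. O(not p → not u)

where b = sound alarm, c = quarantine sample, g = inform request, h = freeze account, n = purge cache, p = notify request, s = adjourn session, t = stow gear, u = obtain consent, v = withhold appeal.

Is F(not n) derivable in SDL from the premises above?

By case analysis on not s: premise 1 gives O(not s → u) and premise 8 gives O(s → u), so O(u) either way.
The contrapositive of premise 11 (O(not p → not u)) is O(u → p), and O(u) is already established, so O(p).
Applying K to premise 3 (O(p → t)) and O(p) yields O(t).
With premise 9, O(t → not h), the K-axiom yields O(not h).
Applying K to premise 7 (O(not h → not b)) and O(not h) yields O(not b).
Premise 10 is O(v → b); contrapositively O(not b → not v). Since O(not b) holds, K gives O(not v).
The contrapositive of premise 6 (O(not n → v)) is O(not v → n), and O(not v) is already established, so O(n).
Premises 2, 4, 5 do not contribute to this derivation.
So O(n) holds, i.e. F(not n). The claim follows.

Yes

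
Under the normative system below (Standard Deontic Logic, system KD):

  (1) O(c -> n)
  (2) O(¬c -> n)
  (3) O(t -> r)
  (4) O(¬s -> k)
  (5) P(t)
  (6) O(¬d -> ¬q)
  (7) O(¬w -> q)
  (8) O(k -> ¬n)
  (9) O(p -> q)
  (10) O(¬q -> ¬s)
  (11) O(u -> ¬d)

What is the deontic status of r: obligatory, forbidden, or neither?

Premise 3 is O(t -> r), but O(t) is not derivable from the premises (the permission P(t) asserts only ¬O(¬t), not O(t)), so it does not yield O(r).
No premise or chain of K-axiom applications forces O(r), and none forces O(¬r). So r is neither obligatory nor forbidden under these norms.

Neither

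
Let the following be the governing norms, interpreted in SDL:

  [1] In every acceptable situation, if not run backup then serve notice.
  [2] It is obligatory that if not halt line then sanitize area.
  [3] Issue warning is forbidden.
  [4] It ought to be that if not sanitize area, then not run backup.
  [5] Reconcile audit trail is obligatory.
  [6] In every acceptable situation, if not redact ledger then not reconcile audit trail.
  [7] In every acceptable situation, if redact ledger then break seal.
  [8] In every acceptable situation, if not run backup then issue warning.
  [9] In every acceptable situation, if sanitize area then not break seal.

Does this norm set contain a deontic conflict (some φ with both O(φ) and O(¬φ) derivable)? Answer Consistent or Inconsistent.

Inconsistent

F(issue_warning) at premise 3 means O(¬issue_warning).
The contrapositive of premise 8 (O(¬run_backup → issue_warning)) is O(¬issue_warning → run_backup), and O(¬issue_warning) is already established, so O(run_backup).
Premise 4, O(¬sanitize_area → ¬run_backup), contraposes to O(run_backup → sanitize_area); with O(run_backup) we get O(sanitize_area).
From O(sanitize_area) and premise 9, O(sanitize_area → ¬break_seal), we obtain O(¬break_seal).
The contrapositive of premise 7 (O(redact_ledger → break_seal)) is O(¬break_seal → ¬redact_ledger), and O(¬break_seal) is already established, so O(¬redact_ledger).
With premise 6, O(¬redact_ledger → ¬reconcile_audit_trail), the K-axiom yields O(¬reconcile_audit_trail).
But premise 5 directly asserts O(reconcile_audit_trail).
We now have both O(¬reconcile_audit_trail) and O(reconcile_audit_trail) — reconcile_audit_trail is simultaneously obligatory and forbidden, violating the D-axiom.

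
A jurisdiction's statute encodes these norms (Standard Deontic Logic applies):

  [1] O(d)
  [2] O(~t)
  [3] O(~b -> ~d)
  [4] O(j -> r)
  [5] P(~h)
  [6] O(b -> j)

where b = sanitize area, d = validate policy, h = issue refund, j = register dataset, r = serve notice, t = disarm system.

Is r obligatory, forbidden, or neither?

Obligatory

Premise 1 states O(d) outright.
The contrapositive of premise 3 (O(~b -> ~d)) is O(d -> b), and O(d) is already established, so O(b).
With premise 6, O(b -> j), the K-axiom yields O(j).
Premise 4 is O(j -> r); since O(j), deontic closure gives O(r).
Premises 2, 5 do not contribute to this derivation.
Hence r is obligatory.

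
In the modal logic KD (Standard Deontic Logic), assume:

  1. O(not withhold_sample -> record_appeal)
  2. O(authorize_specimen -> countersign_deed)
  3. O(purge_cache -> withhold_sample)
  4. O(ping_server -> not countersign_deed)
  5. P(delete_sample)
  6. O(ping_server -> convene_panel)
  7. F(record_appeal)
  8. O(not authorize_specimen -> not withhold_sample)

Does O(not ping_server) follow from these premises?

Yes

F(record_appeal) at premise 7 means O(not record_appeal).
Premise 1, O(not withhold_sample -> record_appeal), contraposes to O(not record_appeal -> withhold_sample); with O(not record_appeal) we get O(withhold_sample).
The contrapositive of premise 8 (O(not authorize_specimen -> not withhold_sample)) is O(withhold_sample -> authorize_specimen), and O(withhold_sample) is already established, so O(authorize_specimen).
Premise 2 is O(authorize_specimen -> countersign_deed); since O(authorize_specimen), deontic closure gives O(countersign_deed).
Premise 4, O(ping_server -> not countersign_deed), contraposes to O(countersign_deed -> not ping_server); with O(countersign_deed) we get O(not ping_server).
Premises 3, 5, 6 do not contribute to this derivation.
So O(not ping_server) follows.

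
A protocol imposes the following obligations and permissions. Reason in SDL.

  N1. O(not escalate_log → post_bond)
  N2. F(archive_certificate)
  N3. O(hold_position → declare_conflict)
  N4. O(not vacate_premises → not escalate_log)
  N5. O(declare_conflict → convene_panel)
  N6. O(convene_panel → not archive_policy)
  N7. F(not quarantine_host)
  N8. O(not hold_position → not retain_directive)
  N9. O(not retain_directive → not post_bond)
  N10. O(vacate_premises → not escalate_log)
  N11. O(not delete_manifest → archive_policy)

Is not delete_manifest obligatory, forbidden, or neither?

Premises 4 and 10 cover both cases: O(not vacate_premises → not escalate_log) and O(vacate_premises → not escalate_log). Since not vacate_premises ∨ vacate_premises is a tautology, O(not escalate_log) follows.
With premise 1, O(not escalate_log → post_bond), the K-axiom yields O(post_bond).
Premise 9, O(not retain_directive → not post_bond), contraposes to O(post_bond → retain_directive); with O(post_bond) we get O(retain_directive).
The contrapositive of premise 8 (O(not hold_position → not retain_directive)) is O(retain_directive → hold_position), and O(retain_directive) is already established, so O(hold_position).
With premise 3, O(hold_position → declare_conflict), the K-axiom yields O(declare_conflict).
Applying K to premise 5 (O(declare_conflict → convene_panel)) and O(declare_conflict) yields O(convene_panel).
From O(convene_panel) and premise 6, O(convene_panel → not archive_policy), we obtain O(not archive_policy).
The contrapositive of premise 11 (O(not delete_manifest → archive_policy)) is O(not archive_policy → delete_manifest), and O(not archive_policy) is already established, so O(delete_manifest).
Premises 2, 7 do not contribute to this derivation.
Thus O(delete_manifest), which is F(not delete_manifest): not delete_manifest is forbidden.

Forbidden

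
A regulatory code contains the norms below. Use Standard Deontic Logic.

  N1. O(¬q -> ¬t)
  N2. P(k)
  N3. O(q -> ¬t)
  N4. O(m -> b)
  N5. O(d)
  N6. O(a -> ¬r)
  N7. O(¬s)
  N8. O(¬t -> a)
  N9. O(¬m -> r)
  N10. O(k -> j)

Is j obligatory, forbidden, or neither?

Premise 10 is O(k -> j), but O(k) is not derivable from the premises (the permission P(k) asserts only ¬O(¬k), not O(k)), so it does not yield O(j).
No premise or chain of K-axiom applications forces O(j), and none forces O(¬j). So j is neither obligatory nor forbidden under these norms.

Neither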